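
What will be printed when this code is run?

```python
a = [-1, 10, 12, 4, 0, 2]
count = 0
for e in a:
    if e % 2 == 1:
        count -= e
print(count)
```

1

e=-1: odd, count = 0-(-1) = 1
e=10: not odd
e=12: not odd
e=4: not odd
e=0: not odd
e=2: not odd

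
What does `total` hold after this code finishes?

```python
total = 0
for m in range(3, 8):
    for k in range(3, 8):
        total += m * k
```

625

m=3,k=3: total = 0+9 = 9
m=3,k=4: total = 9+12 = 21
m=3,k=5: total = 21+15 = 36
m=3,k=6: total = 36+18 = 54
m=3,k=7: total = 54+21 = 75
m=4,k=3: total = 75+12 = 87
m=4,k=4: total = 87+16 = 103
m=4,k=5: total = 103+20 = 123
m=4,k=6: total = 123+24 = 147
m=4,k=7: total = 147+28 = 175
m=5,k=3: total = 175+15 = 190
m=5,k=4: total = 190+20 = 210
m=5,k=5: total = 210+25 = 235
m=5,k=6: total = 235+30 = 265
m=5,k=7: total = 265+35 = 300
m=6,k=3: total = 300+18 = 318
m=6,k=4: total = 318+24 = 342
m=6,k=5: total = 342+30 = 372
m=6,k=6: total = 372+36 = 408
m=6,k=7: total = 408+42 = 450
m=7,k=3: total = 450+21 = 471
m=7,k=4: total = 471+28 = 499
m=7,k=5: total = 499+35 = 534
m=7,k=6: total = 534+42 = 576
m=7,k=7: total = 576+49 = 625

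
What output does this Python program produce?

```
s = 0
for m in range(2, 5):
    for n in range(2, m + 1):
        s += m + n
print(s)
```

36

m=2,n=2: s = 0+4 = 4
m=3,n=2: s = 4+5 = 9
m=3,n=3: s = 9+6 = 15
m=4,n=2: s = 15+6 = 21
m=4,n=3: s = 21+7 = 28
m=4,n=4: s = 28+8 = 36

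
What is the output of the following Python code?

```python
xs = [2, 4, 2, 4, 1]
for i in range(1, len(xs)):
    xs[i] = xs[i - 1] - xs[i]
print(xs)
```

[2, -2, -4, -8, -9]

i=1: xs[1] = 2-4 = -2 → [2, -2, 2, 4, 1]
i=2: xs[2] = (-2)-2 = -4 → [2, -2, -4, 4, 1]
i=3: xs[3] = (-4)-4 = -8 → [2, -2, -4, -8, 1]
i=4: xs[4] = (-8)-1 = -9 → [2, -2, -4, -8, -9]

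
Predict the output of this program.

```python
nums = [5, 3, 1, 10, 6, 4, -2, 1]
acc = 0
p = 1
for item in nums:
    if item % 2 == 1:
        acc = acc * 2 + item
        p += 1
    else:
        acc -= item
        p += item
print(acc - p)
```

-4

item=5: odd, acc = 0*2+5 = 5; p=2
item=3: odd, acc = 5*2+3 = 13; p=3
item=1: odd, acc = 13*2+1 = 27; p=4
item=10: not odd, acc = 27-10 = 17; p=14
item=6: not odd, acc = 17-6 = 11; p=20
item=4: not odd, acc = 11-4 = 7; p=24
item=-2: not odd, acc = 7-(-2) = 9; p=22
item=1: odd, acc = 9*2+1 = 19; p=23
acc-p = 19-23 = -4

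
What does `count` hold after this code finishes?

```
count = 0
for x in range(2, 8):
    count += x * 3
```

81

x=2: count = 0+2*3 = 6
x=3: count = 6+3*3 = 15
x=4: count = 15+4*3 = 27
x=5: count = 27+5*3 = 42
x=6: count = 42+6*3 = 60
x=7: count = 60+7*3 = 81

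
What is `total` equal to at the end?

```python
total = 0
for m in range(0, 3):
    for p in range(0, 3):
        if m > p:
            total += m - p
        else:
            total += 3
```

m=0,p=0: not 0>0, total = 0+3 = 3
m=0,p=1: not 0>1, total = 3+3 = 6
m=0,p=2: not 0>2, total = 6+3 = 9
m=1,p=0: 1>0, total = 9+1 = 10
m=1,p=1: not 1>1, total = 10+3 = 13
m=1,p=2: not 1>2, total = 13+3 = 16
m=2,p=0: 2>0, total = 16+2 = 18
m=2,p=1: 2>1, total = 18+1 = 19
m=2,p=2: not 2>2, total = 19+3 = 22

22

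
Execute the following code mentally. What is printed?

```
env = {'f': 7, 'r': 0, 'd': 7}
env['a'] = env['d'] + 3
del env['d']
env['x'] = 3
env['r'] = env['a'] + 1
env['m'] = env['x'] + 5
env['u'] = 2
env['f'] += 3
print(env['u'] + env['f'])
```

12

env['a'] = env['d']+3 = 10 → {'f': 7, 'r': 0, 'd': 7, 'a': 10}
del 'd' → {'f': 7, 'r': 0, 'a': 10}
env['x'] = 3 → {'f': 7, 'r': 0, 'a': 10, 'x': 3}
env['r'] = env['a']+1 = 11 → {'f': 7, 'r': 11, 'a': 10, 'x': 3}
env['m'] = env['x']+5 = 8 → {'f': 7, 'r': 11, 'a': 10, 'x': 3, 'm': 8}
env['u'] = 2 → {'f': 7, 'r': 11, 'a': 10, 'x': 3, 'm': 8, 'u': 2}
env['f'] = 7+3 = 10 → {'f': 10, 'r': 11, 'a': 10, 'x': 3, 'm': 8, 'u': 2}
env['u']+env['f'] = 2+10 = 12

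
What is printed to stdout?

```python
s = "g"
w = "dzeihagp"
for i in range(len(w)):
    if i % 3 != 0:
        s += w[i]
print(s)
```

gzehap

i=0: skip
i=1: add 'z' → 'gz'
i=2: add 'e' → 'gze'
i=3: skip
i=4: add 'h' → 'gzeh'
i=5: add 'a' → 'gzeha'
i=6: skip
i=7: add 'p' → 'gzehap'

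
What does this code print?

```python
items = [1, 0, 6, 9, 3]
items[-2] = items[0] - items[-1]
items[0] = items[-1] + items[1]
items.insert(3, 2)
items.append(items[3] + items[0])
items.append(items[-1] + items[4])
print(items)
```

[3, 0, 6, 2, -2, 3, 5, 3]

items[-2] = items[0]-items[-1] = 1-3 = -2 → [1, 0, 6, -2, 3]
items[0] = items[-1]+items[1] = 3+0 = 3 → [3, 0, 6, -2, 3]
insert 2 at 3 → [3, 0, 6, 2, -2, 3]
append items[3]+items[0] = 2+3 = 5 → [3, 0, 6, 2, -2, 3, 5]
append items[-1]+items[4] = 5+(-2) = 3 → [3, 0, 6, 2, -2, 3, 5, 3]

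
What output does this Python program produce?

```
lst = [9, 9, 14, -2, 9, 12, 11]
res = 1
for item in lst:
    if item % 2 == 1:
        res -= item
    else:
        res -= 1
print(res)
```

-40

item=9: odd, res = 1-9 = -8
item=9: odd, res = (-8)-9 = -17
item=14: not odd, res = (-17)-1 = -18
item=-2: not odd, res = (-18)-1 = -19
item=9: odd, res = (-19)-9 = -28
item=12: not odd, res = (-28)-1 = -29
item=11: odd, res = (-29)-11 = -40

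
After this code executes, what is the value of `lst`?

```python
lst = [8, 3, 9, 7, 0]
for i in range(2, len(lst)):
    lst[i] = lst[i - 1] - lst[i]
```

[8, 3, -6, -13, -13]

i=2: lst[2] = 3-9 = -6 → [8, 3, -6, 7, 0]
i=3: lst[3] = (-6)-7 = -13 → [8, 3, -6, -13, 0]
i=4: lst[4] = (-13)-0 = -13 → [8, 3, -6, -13, -13]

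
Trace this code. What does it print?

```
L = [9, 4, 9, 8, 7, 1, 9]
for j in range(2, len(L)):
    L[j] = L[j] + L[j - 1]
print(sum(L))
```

j=2: L[2] = 9+4 = 13 → [9, 4, 13, 8, 7, 1, 9]
j=3: L[3] = 8+13 = 21 → [9, 4, 13, 21, 7, 1, 9]
j=4: L[4] = 7+21 = 28 → [9, 4, 13, 21, 28, 1, 9]
j=5: L[5] = 1+28 = 29 → [9, 4, 13, 21, 28, 29, 9]
j=6: L[6] = 9+29 = 38 → [9, 4, 13, 21, 28, 29, 38]
sum = 142

142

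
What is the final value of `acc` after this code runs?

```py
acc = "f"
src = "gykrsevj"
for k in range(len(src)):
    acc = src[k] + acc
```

k=0: prepend 'g' → 'gf'
k=1: prepend 'y' → 'ygf'
k=2: prepend 'k' → 'kygf'
k=3: prepend 'r' → 'rkygf'
k=4: prepend 's' → 'srkygf'
k=5: prepend 'e' → 'esrkygf'
k=6: prepend 'v' → 'vesrkygf'
k=7: prepend 'j' → 'jvesrkygf'

'jvesrkygf'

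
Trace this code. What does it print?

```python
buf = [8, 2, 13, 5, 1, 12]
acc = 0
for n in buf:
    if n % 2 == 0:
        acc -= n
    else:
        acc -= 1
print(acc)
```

-25

n=8: even, acc = 0-8 = -8
n=2: even, acc = (-8)-2 = -10
n=13: not even, acc = (-10)-1 = -11
n=5: not even, acc = (-11)-1 = -12
n=1: not even, acc = (-12)-1 = -13
n=12: even, acc = (-13)-12 = -25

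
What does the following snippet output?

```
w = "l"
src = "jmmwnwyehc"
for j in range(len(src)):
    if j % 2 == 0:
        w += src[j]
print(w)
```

j=0: add 'j' → 'lj'
j=1: skip
j=2: add 'm' → 'ljm'
j=3: skip
j=4: add 'n' → 'ljmn'
j=5: skip
j=6: add 'y' → 'ljmny'
j=7: skip
j=8: add 'h' → 'ljmnyh'
j=9: skip

ljmnyh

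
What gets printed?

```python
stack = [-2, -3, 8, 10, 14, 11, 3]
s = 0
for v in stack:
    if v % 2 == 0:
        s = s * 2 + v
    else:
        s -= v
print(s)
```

v=-2: even, s = 0*2+(-2) = -2
v=-3: not even, s = (-2)-(-3) = 1
v=8: even, s = 1*2+8 = 10
v=10: even, s = 10*2+10 = 30
v=14: even, s = 30*2+14 = 74
v=11: not even, s = 74-11 = 63
v=3: not even, s = 63-3 = 60

60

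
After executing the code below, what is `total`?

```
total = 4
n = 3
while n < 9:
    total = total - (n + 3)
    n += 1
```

-47

n=3: total = 4-6 = -2
n=4: total = (-2)-7 = -9
n=5: total = (-9)-8 = -17
n=6: total = (-17)-9 = -26
n=7: total = (-26)-10 = -36
n=8: total = (-36)-11 = -47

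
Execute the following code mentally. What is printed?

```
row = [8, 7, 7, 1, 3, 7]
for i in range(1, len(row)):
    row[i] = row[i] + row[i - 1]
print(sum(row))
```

127

i=1: row[1] = 7+8 = 15 → [8, 15, 7, 1, 3, 7]
i=2: row[2] = 7+15 = 22 → [8, 15, 22, 1, 3, 7]
i=3: row[3] = 1+22 = 23 → [8, 15, 22, 23, 3, 7]
i=4: row[4] = 3+23 = 26 → [8, 15, 22, 23, 26, 7]
i=5: row[5] = 7+26 = 33 → [8, 15, 22, 23, 26, 33]
sum = 127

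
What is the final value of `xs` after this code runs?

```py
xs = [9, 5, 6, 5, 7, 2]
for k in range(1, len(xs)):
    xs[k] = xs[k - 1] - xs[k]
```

k=1: xs[1] = 9-5 = 4 → [9, 4, 6, 5, 7, 2]
k=2: xs[2] = 4-6 = -2 → [9, 4, -2, 5, 7, 2]
k=3: xs[3] = (-2)-5 = -7 → [9, 4, -2, -7, 7, 2]
k=4: xs[4] = (-7)-7 = -14 → [9, 4, -2, -7, -14, 2]
k=5: xs[5] = (-14)-2 = -16 → [9, 4, -2, -7, -14, -16]

[9, 4, -2, -7, -14, -16]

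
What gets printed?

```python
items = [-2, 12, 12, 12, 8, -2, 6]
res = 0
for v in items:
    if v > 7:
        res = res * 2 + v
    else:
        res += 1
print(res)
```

194

v=-2: not >7, res = 0+1 = 1
v=12: >7, res = 1*2+12 = 14
v=12: >7, res = 14*2+12 = 40
v=12: >7, res = 40*2+12 = 92
v=8: >7, res = 92*2+8 = 192
v=-2: not >7, res = 192+1 = 193
v=6: not >7, res = 193+1 = 194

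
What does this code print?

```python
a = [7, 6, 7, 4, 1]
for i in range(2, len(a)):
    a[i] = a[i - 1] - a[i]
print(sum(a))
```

1

i=2: a[2] = 6-7 = -1 → [7, 6, -1, 4, 1]
i=3: a[3] = (-1)-4 = -5 → [7, 6, -1, -5, 1]
i=4: a[4] = (-5)-1 = -6 → [7, 6, -1, -5, -6]
sum = 1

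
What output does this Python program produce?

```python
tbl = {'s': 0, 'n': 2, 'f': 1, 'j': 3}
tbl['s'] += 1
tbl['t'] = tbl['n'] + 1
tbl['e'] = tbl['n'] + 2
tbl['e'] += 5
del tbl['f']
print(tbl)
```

{'s': 1, 'n': 2, 'j': 3, 't': 3, 'e': 9}

tbl['s'] = 0+1 = 1 → {'s': 1, 'n': 2, 'f': 1, 'j': 3}
tbl['t'] = tbl['n']+1 = 3 → {'s': 1, 'n': 2, 'f': 1, 'j': 3, 't': 3}
tbl['e'] = tbl['n']+2 = 4 → {'s': 1, 'n': 2, 'f': 1, 'j': 3, 't': 3, 'e': 4}
tbl['e'] = 4+5 = 9 → {'s': 1, 'n': 2, 'f': 1, 'j': 3, 't': 3, 'e': 9}
del 'f' → {'s': 1, 'n': 2, 'j': 3, 't': 3, 'e': 9}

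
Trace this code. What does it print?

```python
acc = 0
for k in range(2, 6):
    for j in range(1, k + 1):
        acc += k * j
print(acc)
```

k=2,j=1: acc = 0+2 = 2
k=2,j=2: acc = 2+4 = 6
k=3,j=1: acc = 6+3 = 9
k=3,j=2: acc = 9+6 = 15
k=3,j=3: acc = 15+9 = 24
k=4,j=1: acc = 24+4 = 28
k=4,j=2: acc = 28+8 = 36
k=4,j=3: acc = 36+12 = 48
k=4,j=4: acc = 48+16 = 64
k=5,j=1: acc = 64+5 = 69
k=5,j=2: acc = 69+10 = 79
k=5,j=3: acc = 79+15 = 94
k=5,j=4: acc = 94+20 = 114
k=5,j=5: acc = 114+25 = 139

139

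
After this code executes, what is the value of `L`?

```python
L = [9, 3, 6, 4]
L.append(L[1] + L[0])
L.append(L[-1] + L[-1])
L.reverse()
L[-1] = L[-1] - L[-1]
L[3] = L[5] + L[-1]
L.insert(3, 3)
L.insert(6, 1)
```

[24, 12, 4, 3, 0, 3, 1, 0]

append L[1]+L[0] = 3+9 = 12 → [9, 3, 6, 4, 12]
append L[-1]+L[-1] = 12+12 = 24 → [9, 3, 6, 4, 12, 24]
reverse → [24, 12, 4, 6, 3, 9]
L[-1] = L[-1]-L[-1] = 9-9 = 0 → [24, 12, 4, 6, 3, 0]
L[3] = L[5]+L[-1] = 0+0 = 0 → [24, 12, 4, 0, 3, 0]
insert 3 at 3 → [24, 12, 4, 3, 0, 3, 0]
insert 1 at 6 → [24, 12, 4, 3, 0, 3, 1, 0]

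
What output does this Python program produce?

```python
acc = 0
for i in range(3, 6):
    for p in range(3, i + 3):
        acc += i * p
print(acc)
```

i=3,p=3: acc = 0+9 = 9
i=3,p=4: acc = 9+12 = 21
i=3,p=5: acc = 21+15 = 36
i=4,p=3: acc = 36+12 = 48
i=4,p=4: acc = 48+16 = 64
i=4,p=5: acc = 64+20 = 84
i=4,p=6: acc = 84+24 = 108
i=5,p=3: acc = 108+15 = 123
i=5,p=4: acc = 123+20 = 143
i=5,p=5: acc = 143+25 = 168
i=5,p=6: acc = 168+30 = 198
i=5,p=7: acc = 198+35 = 233

233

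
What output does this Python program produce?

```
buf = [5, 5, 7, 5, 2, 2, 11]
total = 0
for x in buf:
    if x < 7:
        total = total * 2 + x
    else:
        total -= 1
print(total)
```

137

x=5: <7, total = 0*2+5 = 5
x=5: <7, total = 5*2+5 = 15
x=7: not <7, total = 15-1 = 14
x=5: <7, total = 14*2+5 = 33
x=2: <7, total = 33*2+2 = 68
x=2: <7, total = 68*2+2 = 138
x=11: not <7, total = 138-1 = 137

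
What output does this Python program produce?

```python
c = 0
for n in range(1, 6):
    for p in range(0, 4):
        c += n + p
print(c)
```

90

n=1,p=0: c = 0+1 = 1
n=1,p=1: c = 1+2 = 3
n=1,p=2: c = 3+3 = 6
n=1,p=3: c = 6+4 = 10
n=2,p=0: c = 10+2 = 12
n=2,p=1: c = 12+3 = 15
n=2,p=2: c = 15+4 = 19
n=2,p=3: c = 19+5 = 24
n=3,p=0: c = 24+3 = 27
n=3,p=1: c = 27+4 = 31
n=3,p=2: c = 31+5 = 36
n=3,p=3: c = 36+6 = 42
n=4,p=0: c = 42+4 = 46
n=4,p=1: c = 46+5 = 51
n=4,p=2: c = 51+6 = 57
n=4,p=3: c = 57+7 = 64
n=5,p=0: c = 64+5 = 69
n=5,p=1: c = 69+6 = 75
n=5,p=2: c = 75+7 = 82
n=5,p=3: c = 82+8 = 90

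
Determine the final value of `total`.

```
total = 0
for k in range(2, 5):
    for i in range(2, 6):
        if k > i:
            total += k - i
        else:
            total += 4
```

40

k=2,i=2: not 2>2, total = 0+4 = 4
k=2,i=3: not 2>3, total = 4+4 = 8
k=2,i=4: not 2>4, total = 8+4 = 12
k=2,i=5: not 2>5, total = 12+4 = 16
k=3,i=2: 3>2, total = 16+1 = 17
k=3,i=3: not 3>3, total = 17+4 = 21
k=3,i=4: not 3>4, total = 21+4 = 25
k=3,i=5: not 3>5, total = 25+4 = 29
k=4,i=2: 4>2, total = 29+2 = 31
k=4,i=3: 4>3, total = 31+1 = 32
k=4,i=4: not 4>4, total = 32+4 = 36
k=4,i=5: not 4>5, total = 36+4 = 40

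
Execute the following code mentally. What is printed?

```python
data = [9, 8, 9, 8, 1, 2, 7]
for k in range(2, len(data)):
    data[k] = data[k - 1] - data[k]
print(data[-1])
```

-19

k=2: data[2] = 8-9 = -1 → [9, 8, -1, 8, 1, 2, 7]
k=3: data[3] = (-1)-8 = -9 → [9, 8, -1, -9, 1, 2, 7]
k=4: data[4] = (-9)-1 = -10 → [9, 8, -1, -9, -10, 2, 7]
k=5: data[5] = (-10)-2 = -12 → [9, 8, -1, -9, -10, -12, 7]
k=6: data[6] = (-12)-7 = -19 → [9, 8, -1, -9, -10, -12, -19]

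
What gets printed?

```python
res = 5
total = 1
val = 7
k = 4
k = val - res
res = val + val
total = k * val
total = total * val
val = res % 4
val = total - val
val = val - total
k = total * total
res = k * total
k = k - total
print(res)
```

k = 7-5 = 2
res = 7+7 = 14
total = 2*7 = 14
total = 14*7 = 98
val = 14%4 = 2
val = 98-2 = 96
val = 96-98 = -2
k = 98*98 = 9604
res = 9604*98 = 941192
k = 9604-98 = 9506

941192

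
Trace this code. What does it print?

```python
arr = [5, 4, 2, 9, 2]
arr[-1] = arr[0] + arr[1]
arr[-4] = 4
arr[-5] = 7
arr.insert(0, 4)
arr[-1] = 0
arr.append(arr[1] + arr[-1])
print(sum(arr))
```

33

arr[-1] = arr[0]+arr[1] = 5+4 = 9 → [5, 4, 2, 9, 9]
arr[-4] = 4 → [5, 4, 2, 9, 9]
arr[-5] = 7 → [7, 4, 2, 9, 9]
insert 4 at 0 → [4, 7, 4, 2, 9, 9]
arr[-1] = 0 → [4, 7, 4, 2, 9, 0]
append arr[1]+arr[-1] = 7+0 = 7 → [4, 7, 4, 2, 9, 0, 7]
sum = 33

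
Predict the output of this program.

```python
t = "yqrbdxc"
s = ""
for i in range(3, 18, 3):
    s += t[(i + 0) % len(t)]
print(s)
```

i=3: add t[3]='b' → 'b'
i=6: add t[6]='c' → 'bc'
i=9: add t[2]='r' → 'bcr'
i=12: add t[5]='x' → 'bcrx'
i=15: add t[1]='q' → 'bcrxq'

bcrxq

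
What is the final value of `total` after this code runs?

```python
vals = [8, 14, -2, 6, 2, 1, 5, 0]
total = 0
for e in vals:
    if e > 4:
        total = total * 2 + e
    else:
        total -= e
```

e=8: >4, total = 0*2+8 = 8
e=14: >4, total = 8*2+14 = 30
e=-2: not >4, total = 30-(-2) = 32
e=6: >4, total = 32*2+6 = 70
e=2: not >4, total = 70-2 = 68
e=1: not >4, total = 68-1 = 67
e=5: >4, total = 67*2+5 = 139
e=0: not >4, total = 139-0 = 139

139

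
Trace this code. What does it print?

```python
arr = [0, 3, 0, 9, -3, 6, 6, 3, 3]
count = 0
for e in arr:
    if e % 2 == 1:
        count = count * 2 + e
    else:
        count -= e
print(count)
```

e=0: not odd, count = 0-0 = 0
e=3: odd, count = 0*2+3 = 3
e=0: not odd, count = 3-0 = 3
e=9: odd, count = 3*2+9 = 15
e=-3: odd, count = 15*2+(-3) = 27
e=6: not odd, count = 27-6 = 21
e=6: not odd, count = 21-6 = 15
e=3: odd, count = 15*2+3 = 33
e=3: odd, count = 33*2+3 = 69

69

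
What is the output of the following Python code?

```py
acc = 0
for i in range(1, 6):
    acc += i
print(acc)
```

15

i=1: acc = 0+1 = 1
i=2: acc = 1+2 = 3
i=3: acc = 3+3 = 6
i=4: acc = 6+4 = 10
i=5: acc = 10+5 = 15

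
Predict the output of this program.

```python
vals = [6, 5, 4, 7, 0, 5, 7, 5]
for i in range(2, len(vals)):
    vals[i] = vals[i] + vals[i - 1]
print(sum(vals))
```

i=2: vals[2] = 4+5 = 9 → [6, 5, 9, 7, 0, 5, 7, 5]
i=3: vals[3] = 7+9 = 16 → [6, 5, 9, 16, 0, 5, 7, 5]
i=4: vals[4] = 0+16 = 16 → [6, 5, 9, 16, 16, 5, 7, 5]
i=5: vals[5] = 5+16 = 21 → [6, 5, 9, 16, 16, 21, 7, 5]
i=6: vals[6] = 7+21 = 28 → [6, 5, 9, 16, 16, 21, 28, 5]
i=7: vals[7] = 5+28 = 33 → [6, 5, 9, 16, 16, 21, 28, 33]
sum = 134

134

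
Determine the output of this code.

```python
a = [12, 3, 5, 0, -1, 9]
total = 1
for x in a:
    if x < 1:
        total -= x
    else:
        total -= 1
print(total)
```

x=12: not <1, total = 1-1 = 0
x=3: not <1, total = 0-1 = -1
x=5: not <1, total = (-1)-1 = -2
x=0: <1, total = (-2)-0 = -2
x=-1: <1, total = (-2)-(-1) = -1
x=9: not <1, total = (-1)-1 = -2

-2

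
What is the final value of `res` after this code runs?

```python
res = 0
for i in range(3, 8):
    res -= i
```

-25

i=3: res = 0-3 = -3
i=4: res = (-3)-4 = -7
i=5: res = (-7)-5 = -12
i=6: res = (-12)-6 = -18
i=7: res = (-18)-7 = -25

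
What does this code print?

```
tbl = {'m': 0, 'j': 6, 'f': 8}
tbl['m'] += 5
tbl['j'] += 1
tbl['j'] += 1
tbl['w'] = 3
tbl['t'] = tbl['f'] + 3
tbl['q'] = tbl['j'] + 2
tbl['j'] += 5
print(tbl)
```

tbl['m'] = 0+5 = 5 → {'m': 5, 'j': 6, 'f': 8}
tbl['j'] = 6+1 = 7 → {'m': 5, 'j': 7, 'f': 8}
tbl['j'] = 7+1 = 8 → {'m': 5, 'j': 8, 'f': 8}
tbl['w'] = 3 → {'m': 5, 'j': 8, 'f': 8, 'w': 3}
tbl['t'] = tbl['f']+3 = 11 → {'m': 5, 'j': 8, 'f': 8, 'w': 3, 't': 11}
tbl['q'] = tbl['j']+2 = 10 → {'m': 5, 'j': 8, 'f': 8, 'w': 3, 't': 11, 'q': 10}
tbl['j'] = 8+5 = 13 → {'m': 5, 'j': 13, 'f': 8, 'w': 3, 't': 11, 'q': 10}

{'m': 5, 'j': 13, 'f': 8, 'w': 3, 't': 11, 'q': 10}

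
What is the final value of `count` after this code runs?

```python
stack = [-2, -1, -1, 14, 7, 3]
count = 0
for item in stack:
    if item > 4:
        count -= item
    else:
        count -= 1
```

-25

item=-2: not >4, count = 0-1 = -1
item=-1: not >4, count = (-1)-1 = -2
item=-1: not >4, count = (-2)-1 = -3
item=14: >4, count = (-3)-14 = -17
item=7: >4, count = (-17)-7 = -24
item=3: not >4, count = (-24)-1 = -25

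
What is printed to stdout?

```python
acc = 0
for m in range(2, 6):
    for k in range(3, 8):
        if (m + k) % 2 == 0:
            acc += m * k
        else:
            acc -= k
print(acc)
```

m=2,k=3: odd sum, acc = 0-3 = -3
m=2,k=4: even sum, acc = (-3)+8 = 5
m=2,k=5: odd sum, acc = 5-5 = 0
m=2,k=6: even sum, acc = 0+12 = 12
m=2,k=7: odd sum, acc = 12-7 = 5
m=3,k=3: even sum, acc = 5+9 = 14
m=3,k=4: odd sum, acc = 14-4 = 10
m=3,k=5: even sum, acc = 10+15 = 25
m=3,k=6: odd sum, acc = 25-6 = 19
m=3,k=7: even sum, acc = 19+21 = 40
m=4,k=3: odd sum, acc = 40-3 = 37
m=4,k=4: even sum, acc = 37+16 = 53
m=4,k=5: odd sum, acc = 53-5 = 48
m=4,k=6: even sum, acc = 48+24 = 72
m=4,k=7: odd sum, acc = 72-7 = 65
m=5,k=3: even sum, acc = 65+15 = 80
m=5,k=4: odd sum, acc = 80-4 = 76
m=5,k=5: even sum, acc = 76+25 = 101
m=5,k=6: odd sum, acc = 101-6 = 95
m=5,k=7: even sum, acc = 95+35 = 130

130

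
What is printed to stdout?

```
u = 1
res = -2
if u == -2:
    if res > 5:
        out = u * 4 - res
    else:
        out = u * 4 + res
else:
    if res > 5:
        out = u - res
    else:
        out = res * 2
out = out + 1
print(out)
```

-3

u=1, res=-2
u == -2 is False; res > 5 is False
→ out = res * 2 = -4
out = (-4)+1 = -3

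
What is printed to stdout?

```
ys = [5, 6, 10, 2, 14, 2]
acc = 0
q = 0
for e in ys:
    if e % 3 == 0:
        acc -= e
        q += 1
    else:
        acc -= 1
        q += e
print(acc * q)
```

e=5: not %3==0, acc = 0-1 = -1; q=5
e=6: %3==0, acc = (-1)-6 = -7; q=6
e=10: not %3==0, acc = (-7)-1 = -8; q=16
e=2: not %3==0, acc = (-8)-1 = -9; q=18
e=14: not %3==0, acc = (-9)-1 = -10; q=32
e=2: not %3==0, acc = (-10)-1 = -11; q=34
acc*q = (-11)*34 = -374

-374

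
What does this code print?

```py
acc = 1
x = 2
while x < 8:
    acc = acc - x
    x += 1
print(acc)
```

-26

x=2: acc = 1-2 = -1
x=3: acc = (-1)-3 = -4
x=4: acc = (-4)-4 = -8
x=5: acc = (-8)-5 = -13
x=6: acc = (-13)-6 = -19
x=7: acc = (-19)-7 = -26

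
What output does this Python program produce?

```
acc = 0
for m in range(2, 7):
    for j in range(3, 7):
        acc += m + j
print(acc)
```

m=2,j=3: acc = 0+5 = 5
m=2,j=4: acc = 5+6 = 11
m=2,j=5: acc = 11+7 = 18
m=2,j=6: acc = 18+8 = 26
m=3,j=3: acc = 26+6 = 32
m=3,j=4: acc = 32+7 = 39
m=3,j=5: acc = 39+8 = 47
m=3,j=6: acc = 47+9 = 56
m=4,j=3: acc = 56+7 = 63
m=4,j=4: acc = 63+8 = 71
m=4,j=5: acc = 71+9 = 80
m=4,j=6: acc = 80+10 = 90
m=5,j=3: acc = 90+8 = 98
m=5,j=4: acc = 98+9 = 107
m=5,j=5: acc = 107+10 = 117
m=5,j=6: acc = 117+11 = 128
m=6,j=3: acc = 128+9 = 137
m=6,j=4: acc = 137+10 = 147
m=6,j=5: acc = 147+11 = 158
m=6,j=6: acc = 158+12 = 170

170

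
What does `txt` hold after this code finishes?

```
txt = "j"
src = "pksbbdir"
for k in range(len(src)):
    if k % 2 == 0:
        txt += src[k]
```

'jpsbi'

k=0: add 'p' → 'jp'
k=1: skip
k=2: add 's' → 'jps'
k=3: skip
k=4: add 'b' → 'jpsb'
k=5: skip
k=6: add 'i' → 'jpsbi'
k=7: skip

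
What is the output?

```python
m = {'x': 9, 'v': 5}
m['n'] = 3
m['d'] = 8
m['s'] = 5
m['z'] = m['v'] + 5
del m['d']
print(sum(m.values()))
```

m['n'] = 3 → {'x': 9, 'v': 5, 'n': 3}
m['d'] = 8 → {'x': 9, 'v': 5, 'n': 3, 'd': 8}
m['s'] = 5 → {'x': 9, 'v': 5, 'n': 3, 'd': 8, 's': 5}
m['z'] = m['v']+5 = 10 → {'x': 9, 'v': 5, 'n': 3, 'd': 8, 's': 5, 'z': 10}
del 'd' → {'x': 9, 'v': 5, 'n': 3, 's': 5, 'z': 10}
sum of values = 32

32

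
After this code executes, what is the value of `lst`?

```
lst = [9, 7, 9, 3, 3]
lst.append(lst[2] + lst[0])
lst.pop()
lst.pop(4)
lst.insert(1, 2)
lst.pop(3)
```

[9, 2, 7, 3]

append lst[2]+lst[0] = 9+9 = 18 → [9, 7, 9, 3, 3, 18]
pop() removes 18 → [9, 7, 9, 3, 3]
pop(4) removes 3 → [9, 7, 9, 3]
insert 2 at 1 → [9, 2, 7, 9, 3]
pop(3) removes 9 → [9, 2, 7, 3]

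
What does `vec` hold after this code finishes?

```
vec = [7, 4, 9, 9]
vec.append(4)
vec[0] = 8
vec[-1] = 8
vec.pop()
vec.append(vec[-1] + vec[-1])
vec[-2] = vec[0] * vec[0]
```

[8, 4, 9, 64, 18]

append 4 → [7, 4, 9, 9, 4]
vec[0] = 8 → [8, 4, 9, 9, 4]
vec[-1] = 8 → [8, 4, 9, 9, 8]
pop() removes 8 → [8, 4, 9, 9]
append vec[-1]+vec[-1] = 9+9 = 18 → [8, 4, 9, 9, 18]
vec[-2] = vec[0]*vec[0] = 8*8 = 64 → [8, 4, 9, 64, 18]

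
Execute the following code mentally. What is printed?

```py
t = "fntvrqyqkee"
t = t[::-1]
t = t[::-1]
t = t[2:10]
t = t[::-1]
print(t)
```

reverse → 'eekqyqrvtnf'
reverse → 'fntvrqyqkee'
slice [2:10] → 'tvrqyqke'
reverse → 'ekqyqrvt'

ekqyqrvt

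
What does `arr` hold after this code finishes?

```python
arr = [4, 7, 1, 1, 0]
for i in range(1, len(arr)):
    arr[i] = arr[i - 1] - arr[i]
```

[4, -3, -4, -5, -5]

i=1: arr[1] = 4-7 = -3 → [4, -3, 1, 1, 0]
i=2: arr[2] = (-3)-1 = -4 → [4, -3, -4, 1, 0]
i=3: arr[3] = (-4)-1 = -5 → [4, -3, -4, -5, 0]
i=4: arr[4] = (-5)-0 = -5 → [4, -3, -4, -5, -5]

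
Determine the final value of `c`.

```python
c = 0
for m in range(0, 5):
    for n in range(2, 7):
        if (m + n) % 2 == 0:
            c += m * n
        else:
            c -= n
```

m=0,n=2: even sum, c = 0+0 = 0
m=0,n=3: odd sum, c = 0-3 = -3
m=0,n=4: even sum, c = (-3)+0 = -3
m=0,n=5: odd sum, c = (-3)-5 = -8
m=0,n=6: even sum, c = (-8)+0 = -8
m=1,n=2: odd sum, c = (-8)-2 = -10
m=1,n=3: even sum, c = (-10)+3 = -7
m=1,n=4: odd sum, c = (-7)-4 = -11
m=1,n=5: even sum, c = (-11)+5 = -6
m=1,n=6: odd sum, c = (-6)-6 = -12
m=2,n=2: even sum, c = (-12)+4 = -8
m=2,n=3: odd sum, c = (-8)-3 = -11
m=2,n=4: even sum, c = (-11)+8 = -3
m=2,n=5: odd sum, c = (-3)-5 = -8
m=2,n=6: even sum, c = (-8)+12 = 4
m=3,n=2: odd sum, c = 4-2 = 2
m=3,n=3: even sum, c = 2+9 = 11
m=3,n=4: odd sum, c = 11-4 = 7
m=3,n=5: even sum, c = 7+15 = 22
m=3,n=6: odd sum, c = 22-6 = 16
m=4,n=2: even sum, c = 16+8 = 24
m=4,n=3: odd sum, c = 24-3 = 21
m=4,n=4: even sum, c = 21+16 = 37
m=4,n=5: odd sum, c = 37-5 = 32
m=4,n=6: even sum, c = 32+24 = 56

56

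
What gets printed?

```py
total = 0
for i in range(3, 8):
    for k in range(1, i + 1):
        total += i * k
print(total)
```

455

i=3,k=1: total = 0+3 = 3
i=3,k=2: total = 3+6 = 9
i=3,k=3: total = 9+9 = 18
i=4,k=1: total = 18+4 = 22
i=4,k=2: total = 22+8 = 30
i=4,k=3: total = 30+12 = 42
i=4,k=4: total = 42+16 = 58
i=5,k=1: total = 58+5 = 63
i=5,k=2: total = 63+10 = 73
i=5,k=3: total = 73+15 = 88
i=5,k=4: total = 88+20 = 108
i=5,k=5: total = 108+25 = 133
i=6,k=1: total = 133+6 = 139
i=6,k=2: total = 139+12 = 151
i=6,k=3: total = 151+18 = 169
i=6,k=4: total = 169+24 = 193
i=6,k=5: total = 193+30 = 223
i=6,k=6: total = 223+36 = 259
i=7,k=1: total = 259+7 = 266
i=7,k=2: total = 266+14 = 280
i=7,k=3: total = 280+21 = 301
i=7,k=4: total = 301+28 = 329
i=7,k=5: total = 329+35 = 364
i=7,k=6: total = 364+42 = 406
i=7,k=7: total = 406+49 = 455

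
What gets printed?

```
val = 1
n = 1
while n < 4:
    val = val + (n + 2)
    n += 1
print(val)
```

13

n=1: val = 1+3 = 4
n=2: val = 4+4 = 8
n=3: val = 8+5 = 13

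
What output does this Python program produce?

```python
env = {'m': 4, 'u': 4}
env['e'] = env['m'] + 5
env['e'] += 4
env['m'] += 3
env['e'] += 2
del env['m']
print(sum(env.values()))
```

env['e'] = env['m']+5 = 9 → {'m': 4, 'u': 4, 'e': 9}
env['e'] = 9+4 = 13 → {'m': 4, 'u': 4, 'e': 13}
env['m'] = 4+3 = 7 → {'m': 7, 'u': 4, 'e': 13}
env['e'] = 13+2 = 15 → {'m': 7, 'u': 4, 'e': 15}
del 'm' → {'u': 4, 'e': 15}
sum of values = 19

19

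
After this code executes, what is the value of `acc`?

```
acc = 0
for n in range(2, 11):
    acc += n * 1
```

n=2: acc = 0+2*1 = 2
n=3: acc = 2+3*1 = 5
n=4: acc = 5+4*1 = 9
n=5: acc = 9+5*1 = 14
n=6: acc = 14+6*1 = 20
n=7: acc = 20+7*1 = 27
n=8: acc = 27+8*1 = 35
n=9: acc = 35+9*1 = 44
n=10: acc = 44+10*1 = 54

54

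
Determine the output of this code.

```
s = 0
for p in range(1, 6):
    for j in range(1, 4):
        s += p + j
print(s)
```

75

p=1,j=1: s = 0+2 = 2
p=1,j=2: s = 2+3 = 5
p=1,j=3: s = 5+4 = 9
p=2,j=1: s = 9+3 = 12
p=2,j=2: s = 12+4 = 16
p=2,j=3: s = 16+5 = 21
p=3,j=1: s = 21+4 = 25
p=3,j=2: s = 25+5 = 30
p=3,j=3: s = 30+6 = 36
p=4,j=1: s = 36+5 = 41
p=4,j=2: s = 41+6 = 47
p=4,j=3: s = 47+7 = 54
p=5,j=1: s = 54+6 = 60
p=5,j=2: s = 60+7 = 67
p=5,j=3: s = 67+8 = 75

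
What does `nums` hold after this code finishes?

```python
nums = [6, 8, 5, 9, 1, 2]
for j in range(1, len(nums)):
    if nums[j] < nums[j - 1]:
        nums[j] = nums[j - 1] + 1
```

[6, 8, 9, 9, 10, 11]

j=1: 8>=6, unchanged → [6, 8, 5, 9, 1, 2]
j=2: 5<8, nums[2] = 8+1 = 9 → [6, 8, 9, 9, 1, 2]
j=3: 9>=9, unchanged → [6, 8, 9, 9, 1, 2]
j=4: 1<9, nums[4] = 9+1 = 10 → [6, 8, 9, 9, 10, 2]
j=5: 2<10, nums[5] = 10+1 = 11 → [6, 8, 9, 9, 10, 11]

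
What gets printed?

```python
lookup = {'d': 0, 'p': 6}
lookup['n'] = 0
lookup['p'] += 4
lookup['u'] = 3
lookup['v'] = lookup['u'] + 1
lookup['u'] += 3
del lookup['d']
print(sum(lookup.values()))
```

lookup['n'] = 0 → {'d': 0, 'p': 6, 'n': 0}
lookup['p'] = 6+4 = 10 → {'d': 0, 'p': 10, 'n': 0}
lookup['u'] = 3 → {'d': 0, 'p': 10, 'n': 0, 'u': 3}
lookup['v'] = lookup['u']+1 = 4 → {'d': 0, 'p': 10, 'n': 0, 'u': 3, 'v': 4}
lookup['u'] = 3+3 = 6 → {'d': 0, 'p': 10, 'n': 0, 'u': 6, 'v': 4}
del 'd' → {'p': 10, 'n': 0, 'u': 6, 'v': 4}
sum of values = 20

20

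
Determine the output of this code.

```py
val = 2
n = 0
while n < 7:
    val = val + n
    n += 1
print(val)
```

23

n=0: val = 2+0 = 2
n=1: val = 2+1 = 3
n=2: val = 3+2 = 5
n=3: val = 5+3 = 8
n=4: val = 8+4 = 12
n=5: val = 12+5 = 17
n=6: val = 17+6 = 23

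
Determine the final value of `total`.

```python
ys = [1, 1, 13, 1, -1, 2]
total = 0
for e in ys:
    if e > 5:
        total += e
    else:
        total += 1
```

18

e=1: not >5, total = 0+1 = 1
e=1: not >5, total = 1+1 = 2
e=13: >5, total = 2+13 = 15
e=1: not >5, total = 15+1 = 16
e=-1: not >5, total = 16+1 = 17
e=2: not >5, total = 17+1 = 18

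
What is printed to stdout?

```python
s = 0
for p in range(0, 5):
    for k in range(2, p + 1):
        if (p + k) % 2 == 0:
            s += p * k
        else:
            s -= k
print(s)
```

32

p=2,k=2: even sum, s = 0+4 = 4
p=3,k=2: odd sum, s = 4-2 = 2
p=3,k=3: even sum, s = 2+9 = 11
p=4,k=2: even sum, s = 11+8 = 19
p=4,k=3: odd sum, s = 19-3 = 16
p=4,k=4: even sum, s = 16+16 = 32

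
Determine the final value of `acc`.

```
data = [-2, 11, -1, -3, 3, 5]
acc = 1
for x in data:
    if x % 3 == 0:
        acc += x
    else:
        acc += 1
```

x=-2: not %3==0, acc = 1+1 = 2
x=11: not %3==0, acc = 2+1 = 3
x=-1: not %3==0, acc = 3+1 = 4
x=-3: %3==0, acc = 4+(-3) = 1
x=3: %3==0, acc = 1+3 = 4
x=5: not %3==0, acc = 4+1 = 5

5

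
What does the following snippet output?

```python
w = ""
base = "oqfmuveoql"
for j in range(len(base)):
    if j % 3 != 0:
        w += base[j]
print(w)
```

qfuvoq

j=0: skip
j=1: add 'q' → 'q'
j=2: add 'f' → 'qf'
j=3: skip
j=4: add 'u' → 'qfu'
j=5: add 'v' → 'qfuv'
j=6: skip
j=7: add 'o' → 'qfuvo'
j=8: add 'q' → 'qfuvoq'
j=9: skip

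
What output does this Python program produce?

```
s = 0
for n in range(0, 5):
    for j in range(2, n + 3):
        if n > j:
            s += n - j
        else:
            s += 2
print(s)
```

n=0,j=2: not 0>2, s = 0+2 = 2
n=1,j=2: not 1>2, s = 2+2 = 4
n=1,j=3: not 1>3, s = 4+2 = 6
n=2,j=2: not 2>2, s = 6+2 = 8
n=2,j=3: not 2>3, s = 8+2 = 10
n=2,j=4: not 2>4, s = 10+2 = 12
n=3,j=2: 3>2, s = 12+1 = 13
n=3,j=3: not 3>3, s = 13+2 = 15
n=3,j=4: not 3>4, s = 15+2 = 17
n=3,j=5: not 3>5, s = 17+2 = 19
n=4,j=2: 4>2, s = 19+2 = 21
n=4,j=3: 4>3, s = 21+1 = 22
n=4,j=4: not 4>4, s = 22+2 = 24
n=4,j=5: not 4>5, s = 24+2 = 26
n=4,j=6: not 4>6, s = 26+2 = 28

28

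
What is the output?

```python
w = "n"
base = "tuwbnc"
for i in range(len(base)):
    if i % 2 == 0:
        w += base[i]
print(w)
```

ntwn

i=0: add 't' → 'nt'
i=1: skip
i=2: add 'w' → 'ntw'
i=3: skip
i=4: add 'n' → 'ntwn'
i=5: skip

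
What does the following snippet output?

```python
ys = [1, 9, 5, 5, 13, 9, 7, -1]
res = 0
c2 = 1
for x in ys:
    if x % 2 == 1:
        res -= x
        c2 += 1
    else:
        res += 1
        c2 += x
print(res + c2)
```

-39

x=1: odd, res = 0-1 = -1; c2=2
x=9: odd, res = (-1)-9 = -10; c2=3
x=5: odd, res = (-10)-5 = -15; c2=4
x=5: odd, res = (-15)-5 = -20; c2=5
x=13: odd, res = (-20)-13 = -33; c2=6
x=9: odd, res = (-33)-9 = -42; c2=7
x=7: odd, res = (-42)-7 = -49; c2=8
x=-1: odd, res = (-49)-(-1) = -48; c2=9
res+c2 = (-48)+9 = -39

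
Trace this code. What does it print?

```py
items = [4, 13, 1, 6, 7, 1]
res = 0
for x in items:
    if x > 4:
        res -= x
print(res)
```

x=4: not >4
x=13: >4, res = 0-13 = -13
x=1: not >4
x=6: >4, res = (-13)-6 = -19
x=7: >4, res = (-19)-7 = -26
x=1: not >4

-26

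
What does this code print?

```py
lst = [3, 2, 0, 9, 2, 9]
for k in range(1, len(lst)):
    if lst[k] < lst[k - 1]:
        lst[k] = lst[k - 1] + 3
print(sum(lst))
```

54

k=1: 2<3, lst[1] = 3+3 = 6 → [3, 6, 0, 9, 2, 9]
k=2: 0<6, lst[2] = 6+3 = 9 → [3, 6, 9, 9, 2, 9]
k=3: 9>=9, unchanged → [3, 6, 9, 9, 2, 9]
k=4: 2<9, lst[4] = 9+3 = 12 → [3, 6, 9, 9, 12, 9]
k=5: 9<12, lst[5] = 12+3 = 15 → [3, 6, 9, 9, 12, 15]
sum = 54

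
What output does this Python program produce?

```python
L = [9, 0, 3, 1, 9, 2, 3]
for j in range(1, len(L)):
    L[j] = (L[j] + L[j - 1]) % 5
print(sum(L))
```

j=1: L[1] = (0+9)%5 = 4 → [9, 4, 3, 1, 9, 2, 3]
j=2: L[2] = (3+4)%5 = 2 → [9, 4, 2, 1, 9, 2, 3]
j=3: L[3] = (1+2)%5 = 3 → [9, 4, 2, 3, 9, 2, 3]
j=4: L[4] = (9+3)%5 = 2 → [9, 4, 2, 3, 2, 2, 3]
j=5: L[5] = (2+2)%5 = 4 → [9, 4, 2, 3, 2, 4, 3]
j=6: L[6] = (3+4)%5 = 2 → [9, 4, 2, 3, 2, 4, 2]
sum = 26

26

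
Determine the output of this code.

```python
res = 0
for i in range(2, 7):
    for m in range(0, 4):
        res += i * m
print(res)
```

i=2,m=0: res = 0+0 = 0
i=2,m=1: res = 0+2 = 2
i=2,m=2: res = 2+4 = 6
i=2,m=3: res = 6+6 = 12
i=3,m=0: res = 12+0 = 12
i=3,m=1: res = 12+3 = 15
i=3,m=2: res = 15+6 = 21
i=3,m=3: res = 21+9 = 30
i=4,m=0: res = 30+0 = 30
i=4,m=1: res = 30+4 = 34
i=4,m=2: res = 34+8 = 42
i=4,m=3: res = 42+12 = 54
i=5,m=0: res = 54+0 = 54
i=5,m=1: res = 54+5 = 59
i=5,m=2: res = 59+10 = 69
i=5,m=3: res = 69+15 = 84
i=6,m=0: res = 84+0 = 84
i=6,m=1: res = 84+6 = 90
i=6,m=2: res = 90+12 = 102
i=6,m=3: res = 102+18 = 120

120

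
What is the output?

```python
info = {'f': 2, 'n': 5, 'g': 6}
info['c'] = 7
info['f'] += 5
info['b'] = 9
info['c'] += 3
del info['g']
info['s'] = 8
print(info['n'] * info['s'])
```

info['c'] = 7 → {'f': 2, 'n': 5, 'g': 6, 'c': 7}
info['f'] = 2+5 = 7 → {'f': 7, 'n': 5, 'g': 6, 'c': 7}
info['b'] = 9 → {'f': 7, 'n': 5, 'g': 6, 'c': 7, 'b': 9}
info['c'] = 7+3 = 10 → {'f': 7, 'n': 5, 'g': 6, 'c': 10, 'b': 9}
del 'g' → {'f': 7, 'n': 5, 'c': 10, 'b': 9}
info['s'] = 8 → {'f': 7, 'n': 5, 'c': 10, 'b': 9, 's': 8}
info['n']*info['s'] = 5*8 = 40

40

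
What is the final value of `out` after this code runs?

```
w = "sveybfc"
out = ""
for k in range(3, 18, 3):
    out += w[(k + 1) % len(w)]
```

'bsyce'

k=3: add w[4]='b' → 'b'
k=6: add w[0]='s' → 'bs'
k=9: add w[3]='y' → 'bsy'
k=12: add w[6]='c' → 'bsyc'
k=15: add w[2]='e' → 'bsyce'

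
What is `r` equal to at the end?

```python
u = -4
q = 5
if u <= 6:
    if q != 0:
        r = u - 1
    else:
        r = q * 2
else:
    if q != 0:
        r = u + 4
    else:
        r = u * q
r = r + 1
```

u=-4, q=5
u <= 6 is True; q != 0 is True
→ r = u - 1 = -5
r = (-5)+1 = -4

-4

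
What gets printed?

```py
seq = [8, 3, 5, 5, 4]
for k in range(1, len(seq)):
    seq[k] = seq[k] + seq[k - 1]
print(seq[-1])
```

25

k=1: seq[1] = 3+8 = 11 → [8, 11, 5, 5, 4]
k=2: seq[2] = 5+11 = 16 → [8, 11, 16, 5, 4]
k=3: seq[3] = 5+16 = 21 → [8, 11, 16, 21, 4]
k=4: seq[4] = 4+21 = 25 → [8, 11, 16, 21, 25]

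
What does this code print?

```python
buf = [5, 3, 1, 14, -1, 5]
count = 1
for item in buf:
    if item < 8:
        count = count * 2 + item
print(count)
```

item=5: <8, count = 1*2+5 = 7
item=3: <8, count = 7*2+3 = 17
item=1: <8, count = 17*2+1 = 35
item=14: not <8
item=-1: <8, count = 35*2+(-1) = 69
item=5: <8, count = 69*2+5 = 143

143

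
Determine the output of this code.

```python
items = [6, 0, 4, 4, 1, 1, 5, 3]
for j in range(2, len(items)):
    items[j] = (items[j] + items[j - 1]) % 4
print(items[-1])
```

j=2: items[2] = (4+0)%4 = 0 → [6, 0, 0, 4, 1, 1, 5, 3]
j=3: items[3] = (4+0)%4 = 0 → [6, 0, 0, 0, 1, 1, 5, 3]
j=4: items[4] = (1+0)%4 = 1 → [6, 0, 0, 0, 1, 1, 5, 3]
j=5: items[5] = (1+1)%4 = 2 → [6, 0, 0, 0, 1, 2, 5, 3]
j=6: items[6] = (5+2)%4 = 3 → [6, 0, 0, 0, 1, 2, 3, 3]
j=7: items[7] = (3+3)%4 = 2 → [6, 0, 0, 0, 1, 2, 3, 2]

2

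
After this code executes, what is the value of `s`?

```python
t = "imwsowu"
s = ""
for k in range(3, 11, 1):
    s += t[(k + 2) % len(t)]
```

k=3: add t[5]='w' → 'w'
k=4: add t[6]='u' → 'wu'
k=5: add t[0]='i' → 'wui'
k=6: add t[1]='m' → 'wuim'
k=7: add t[2]='w' → 'wuimw'
k=8: add t[3]='s' → 'wuimws'
k=9: add t[4]='o' → 'wuimwso'
k=10: add t[5]='w' → 'wuimwsow'

'wuimwsow'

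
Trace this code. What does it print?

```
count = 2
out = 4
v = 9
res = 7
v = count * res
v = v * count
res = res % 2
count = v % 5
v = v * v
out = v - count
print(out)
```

781

v = 2*7 = 14
v = 14*2 = 28
res = 7%2 = 1
count = 28%5 = 3
v = 28*28 = 784
out = 784-3 = 781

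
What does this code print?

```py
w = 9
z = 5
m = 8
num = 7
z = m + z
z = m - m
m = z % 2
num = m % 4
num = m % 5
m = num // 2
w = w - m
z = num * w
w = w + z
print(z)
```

z = 8+5 = 13
z = 8-8 = 0
m = 0%2 = 0
num = 0%4 = 0
num = 0%5 = 0
m = 0//2 = 0
w = 9-0 = 9
z = 0*9 = 0
w = 9+0 = 9

0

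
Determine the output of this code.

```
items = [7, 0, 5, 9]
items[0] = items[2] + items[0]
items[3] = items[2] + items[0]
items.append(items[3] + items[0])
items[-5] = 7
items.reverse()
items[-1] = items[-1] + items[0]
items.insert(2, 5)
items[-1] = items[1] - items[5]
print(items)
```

items[0] = items[2]+items[0] = 5+7 = 12 → [12, 0, 5, 9]
items[3] = items[2]+items[0] = 5+12 = 17 → [12, 0, 5, 17]
append items[3]+items[0] = 17+12 = 29 → [12, 0, 5, 17, 29]
items[-5] = 7 → [7, 0, 5, 17, 29]
reverse → [29, 17, 5, 0, 7]
items[-1] = items[-1]+items[0] = 7+29 = 36 → [29, 17, 5, 0, 36]
insert 5 at 2 → [29, 17, 5, 5, 0, 36]
items[-1] = items[1]-items[5] = 17-36 = -19 → [29, 17, 5, 5, 0, -19]

[29, 17, 5, 5, 0, -19]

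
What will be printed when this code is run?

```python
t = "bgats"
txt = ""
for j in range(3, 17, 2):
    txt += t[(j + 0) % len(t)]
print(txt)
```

j=3: add t[3]='t' → 't'
j=5: add t[0]='b' → 'tb'
j=7: add t[2]='a' → 'tba'
j=9: add t[4]='s' → 'tbas'
j=11: add t[1]='g' → 'tbasg'
j=13: add t[3]='t' → 'tbasgt'
j=15: add t[0]='b' → 'tbasgtb'

tbasgtb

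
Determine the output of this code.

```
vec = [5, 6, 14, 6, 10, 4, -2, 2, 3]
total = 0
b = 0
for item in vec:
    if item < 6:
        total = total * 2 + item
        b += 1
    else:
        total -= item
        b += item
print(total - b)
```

item=5: <6, total = 0*2+5 = 5; b=1
item=6: not <6, total = 5-6 = -1; b=7
item=14: not <6, total = (-1)-14 = -15; b=21
item=6: not <6, total = (-15)-6 = -21; b=27
item=10: not <6, total = (-21)-10 = -31; b=37
item=4: <6, total = (-31)*2+4 = -58; b=38
item=-2: <6, total = (-58)*2+(-2) = -118; b=39
item=2: <6, total = (-118)*2+2 = -234; b=40
item=3: <6, total = (-234)*2+3 = -465; b=41
total-b = (-465)-41 = -506

-506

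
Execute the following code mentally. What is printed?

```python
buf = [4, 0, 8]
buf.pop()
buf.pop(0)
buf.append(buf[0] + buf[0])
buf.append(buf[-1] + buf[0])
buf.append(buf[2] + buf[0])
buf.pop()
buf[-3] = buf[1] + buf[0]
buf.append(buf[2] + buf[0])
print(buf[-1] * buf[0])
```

pop() removes 8 → [4, 0]
pop(0) removes 4 → [0]
append buf[0]+buf[0] = 0+0 = 0 → [0, 0]
append buf[-1]+buf[0] = 0+0 = 0 → [0, 0, 0]
append buf[2]+buf[0] = 0+0 = 0 → [0, 0, 0, 0]
pop() removes 0 → [0, 0, 0]
buf[-3] = buf[1]+buf[0] = 0+0 = 0 → [0, 0, 0]
append buf[2]+buf[0] = 0+0 = 0 → [0, 0, 0, 0]
buf[-1]*buf[0] = 0*0 = 0

0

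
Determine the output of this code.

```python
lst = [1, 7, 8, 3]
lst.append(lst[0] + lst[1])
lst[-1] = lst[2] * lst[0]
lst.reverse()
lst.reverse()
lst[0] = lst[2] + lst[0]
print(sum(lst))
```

append lst[0]+lst[1] = 1+7 = 8 → [1, 7, 8, 3, 8]
lst[-1] = lst[2]*lst[0] = 8*1 = 8 → [1, 7, 8, 3, 8]
reverse → [8, 3, 8, 7, 1]
reverse → [1, 7, 8, 3, 8]
lst[0] = lst[2]+lst[0] = 8+1 = 9 → [9, 7, 8, 3, 8]
sum = 35

35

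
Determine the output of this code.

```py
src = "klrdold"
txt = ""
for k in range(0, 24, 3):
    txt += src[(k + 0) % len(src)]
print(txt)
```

kddrllok

k=0: add src[0]='k' → 'k'
k=3: add src[3]='d' → 'kd'
k=6: add src[6]='d' → 'kdd'
k=9: add src[2]='r' → 'kddr'
k=12: add src[5]='l' → 'kddrl'
k=15: add src[1]='l' → 'kddrll'
k=18: add src[4]='o' → 'kddrllo'
k=21: add src[0]='k' → 'kddrllok'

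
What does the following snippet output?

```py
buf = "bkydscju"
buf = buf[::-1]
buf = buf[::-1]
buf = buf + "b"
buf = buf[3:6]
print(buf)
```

reverse → 'ujcsdykb'
reverse → 'bkydscju'
+ 'b' → 'bkydscjub'
slice [3:6] → 'dsc'

dsc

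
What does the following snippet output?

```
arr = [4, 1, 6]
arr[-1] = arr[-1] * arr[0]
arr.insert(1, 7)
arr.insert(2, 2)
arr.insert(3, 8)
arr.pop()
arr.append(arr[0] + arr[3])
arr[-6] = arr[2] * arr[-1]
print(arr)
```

[24, 7, 2, 8, 1, 12]

arr[-1] = arr[-1]*arr[0] = 6*4 = 24 → [4, 1, 24]
insert 7 at 1 → [4, 7, 1, 24]
insert 2 at 2 → [4, 7, 2, 1, 24]
insert 8 at 3 → [4, 7, 2, 8, 1, 24]
pop() removes 24 → [4, 7, 2, 8, 1]
append arr[0]+arr[3] = 4+8 = 12 → [4, 7, 2, 8, 1, 12]
arr[-6] = arr[2]*arr[-1] = 2*12 = 24 → [24, 7, 2, 8, 1, 12]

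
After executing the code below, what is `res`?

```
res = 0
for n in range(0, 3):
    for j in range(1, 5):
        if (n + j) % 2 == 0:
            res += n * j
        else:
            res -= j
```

2

n=0,j=1: odd sum, res = 0-1 = -1
n=0,j=2: even sum, res = (-1)+0 = -1
n=0,j=3: odd sum, res = (-1)-3 = -4
n=0,j=4: even sum, res = (-4)+0 = -4
n=1,j=1: even sum, res = (-4)+1 = -3
n=1,j=2: odd sum, res = (-3)-2 = -5
n=1,j=3: even sum, res = (-5)+3 = -2
n=1,j=4: odd sum, res = (-2)-4 = -6
n=2,j=1: odd sum, res = (-6)-1 = -7
n=2,j=2: even sum, res = (-7)+4 = -3
n=2,j=3: odd sum, res = (-3)-3 = -6
n=2,j=4: even sum, res = (-6)+8 = 2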